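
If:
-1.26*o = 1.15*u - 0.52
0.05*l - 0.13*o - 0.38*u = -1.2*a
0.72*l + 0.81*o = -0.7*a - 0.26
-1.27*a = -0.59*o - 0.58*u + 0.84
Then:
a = -0.59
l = -4.04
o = 3.78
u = -3.69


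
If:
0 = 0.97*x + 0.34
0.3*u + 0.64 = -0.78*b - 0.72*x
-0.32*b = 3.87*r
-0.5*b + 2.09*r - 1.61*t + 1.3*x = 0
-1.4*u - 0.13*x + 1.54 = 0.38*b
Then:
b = -1.04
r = 0.09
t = 0.15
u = 1.42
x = -0.35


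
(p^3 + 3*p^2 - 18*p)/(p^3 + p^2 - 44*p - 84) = p*(p - 3)/(p^2 - 5*p - 14)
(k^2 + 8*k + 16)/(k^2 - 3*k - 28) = (k + 4)/(k - 7)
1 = 1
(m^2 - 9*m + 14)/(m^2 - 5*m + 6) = (m - 7)/(m - 3)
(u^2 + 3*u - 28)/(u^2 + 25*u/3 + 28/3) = 3*(u - 4)/(3*u + 4)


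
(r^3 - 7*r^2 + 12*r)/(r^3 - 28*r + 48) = r*(r - 3)/(r^2 + 4*r - 12)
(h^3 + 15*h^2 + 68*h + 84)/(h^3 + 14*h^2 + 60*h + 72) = (h + 7)/(h + 6)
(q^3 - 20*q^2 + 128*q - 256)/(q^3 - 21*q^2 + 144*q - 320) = (q - 4)/(q - 5)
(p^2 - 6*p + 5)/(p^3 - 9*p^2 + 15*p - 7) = (p - 5)/(p^2 - 8*p + 7)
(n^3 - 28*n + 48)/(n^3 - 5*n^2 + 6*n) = (n^2 + 2*n - 24)/(n*(n - 3))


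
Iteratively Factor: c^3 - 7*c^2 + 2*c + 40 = (c - 4)*(c^2 - 3*c - 10) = (c - 4)*(c + 2)*(c - 5)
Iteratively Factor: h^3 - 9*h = (h + 3)*(h^2 - 3*h) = h*(h + 3)*(h - 3)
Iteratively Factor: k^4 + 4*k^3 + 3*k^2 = (k + 3)*(k^3 + k^2) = k*(k + 3)*(k^2 + k) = k*(k + 1)*(k + 3)*(k)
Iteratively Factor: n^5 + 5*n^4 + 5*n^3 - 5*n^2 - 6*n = (n)*(n^4 + 5*n^3 + 5*n^2 - 5*n - 6) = n*(n + 1)*(n^3 + 4*n^2 + n - 6) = n*(n - 1)*(n + 1)*(n^2 + 5*n + 6) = n*(n - 1)*(n + 1)*(n + 2)*(n + 3)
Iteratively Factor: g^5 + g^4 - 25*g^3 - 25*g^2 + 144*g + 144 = (g - 4)*(g^4 + 5*g^3 - 5*g^2 - 45*g - 36) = (g - 4)*(g + 3)*(g^3 + 2*g^2 - 11*g - 12) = (g - 4)*(g + 1)*(g + 3)*(g^2 + g - 12) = (g - 4)*(g - 3)*(g + 1)*(g + 3)*(g + 4)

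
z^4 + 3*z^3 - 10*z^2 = z^2*(z - 2)*(z + 5)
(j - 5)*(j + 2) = j^2 - 3*j - 10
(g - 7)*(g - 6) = g^2 - 13*g + 42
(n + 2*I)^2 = n^2 + 4*I*n - 4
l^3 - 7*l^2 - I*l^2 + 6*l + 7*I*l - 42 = (l - 7)*(l - 3*I)*(l + 2*I)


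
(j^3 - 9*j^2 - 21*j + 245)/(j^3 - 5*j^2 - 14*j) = (j^2 - 2*j - 35)/(j*(j + 2))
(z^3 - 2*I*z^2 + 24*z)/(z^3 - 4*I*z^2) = (z^2 - 2*I*z + 24)/(z*(z - 4*I))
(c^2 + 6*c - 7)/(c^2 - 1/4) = 4*(c^2 + 6*c - 7)/(4*c^2 - 1)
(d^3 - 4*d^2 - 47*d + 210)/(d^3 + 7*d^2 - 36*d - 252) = (d - 5)/(d + 6)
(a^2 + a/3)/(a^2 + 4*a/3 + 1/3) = a/(a + 1)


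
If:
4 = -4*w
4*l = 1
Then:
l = 1/4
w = -1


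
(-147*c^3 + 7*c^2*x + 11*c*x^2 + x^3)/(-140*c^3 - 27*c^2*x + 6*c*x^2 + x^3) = (-21*c^2 + 4*c*x + x^2)/(-20*c^2 - c*x + x^2)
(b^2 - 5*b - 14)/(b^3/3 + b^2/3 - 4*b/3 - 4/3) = 3*(b - 7)/(b^2 - b - 2)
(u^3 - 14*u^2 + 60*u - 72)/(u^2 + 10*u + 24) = (u^3 - 14*u^2 + 60*u - 72)/(u^2 + 10*u + 24)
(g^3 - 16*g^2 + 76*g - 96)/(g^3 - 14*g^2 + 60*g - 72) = (g - 8)/(g - 6)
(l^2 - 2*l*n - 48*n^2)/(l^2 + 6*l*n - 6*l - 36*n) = (l - 8*n)/(l - 6)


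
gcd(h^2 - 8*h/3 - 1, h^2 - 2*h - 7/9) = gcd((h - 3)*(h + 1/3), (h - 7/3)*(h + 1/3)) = h + 1/3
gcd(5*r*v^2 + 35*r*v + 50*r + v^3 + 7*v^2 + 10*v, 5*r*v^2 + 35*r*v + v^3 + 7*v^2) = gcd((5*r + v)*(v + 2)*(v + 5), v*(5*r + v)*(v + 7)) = 5*r + v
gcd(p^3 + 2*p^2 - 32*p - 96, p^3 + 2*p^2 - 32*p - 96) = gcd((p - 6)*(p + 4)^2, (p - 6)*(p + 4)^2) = p^3 + 2*p^2 - 32*p - 96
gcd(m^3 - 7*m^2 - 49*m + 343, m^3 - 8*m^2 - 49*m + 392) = m^2 - 49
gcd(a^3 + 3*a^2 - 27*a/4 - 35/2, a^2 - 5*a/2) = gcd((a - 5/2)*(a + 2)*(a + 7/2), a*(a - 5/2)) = a - 5/2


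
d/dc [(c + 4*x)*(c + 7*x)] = 2*c + 11*x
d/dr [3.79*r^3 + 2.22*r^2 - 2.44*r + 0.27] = 11.37*r^2 + 4.44*r - 2.44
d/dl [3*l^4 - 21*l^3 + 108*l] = 12*l^3 - 63*l^2 + 108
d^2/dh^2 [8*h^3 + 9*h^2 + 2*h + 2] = 48*h + 18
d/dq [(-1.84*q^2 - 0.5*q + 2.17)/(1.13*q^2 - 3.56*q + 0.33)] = (7.1154*q^2 - 6.1186*q + 7.5602)/(1.2769*q^4 - 8.0456*q^3 + 13.4194*q^2 - 2.3496*q + 0.1089)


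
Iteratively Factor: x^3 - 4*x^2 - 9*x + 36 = (x - 3)*(x^2 - x - 12) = (x - 4)*(x - 3)*(x + 3)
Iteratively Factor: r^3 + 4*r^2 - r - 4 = (r - 1)*(r^2 + 5*r + 4) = (r - 1)*(r + 4)*(r + 1)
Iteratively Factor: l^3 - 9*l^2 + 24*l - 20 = (l - 5)*(l^2 - 4*l + 4) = (l - 5)*(l - 2)*(l - 2)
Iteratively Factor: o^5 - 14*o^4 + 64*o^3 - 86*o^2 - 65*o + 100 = (o - 4)*(o^4 - 10*o^3 + 24*o^2 + 10*o - 25) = (o - 5)*(o - 4)*(o^3 - 5*o^2 - o + 5) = (o - 5)^2*(o - 4)*(o^2 - 1) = (o - 5)^2*(o - 4)*(o - 1)*(o + 1)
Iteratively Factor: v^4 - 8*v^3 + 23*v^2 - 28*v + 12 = (v - 3)*(v^3 - 5*v^2 + 8*v - 4) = (v - 3)*(v - 2)*(v^2 - 3*v + 2) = (v - 3)*(v - 2)^2*(v - 1)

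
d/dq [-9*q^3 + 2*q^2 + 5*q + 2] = -27*q^2 + 4*q + 5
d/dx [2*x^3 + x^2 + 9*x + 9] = 6*x^2 + 2*x + 9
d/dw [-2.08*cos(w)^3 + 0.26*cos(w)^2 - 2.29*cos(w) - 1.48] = (6.24*cos(w)^2 - 0.52*cos(w) + 2.29)*sin(w)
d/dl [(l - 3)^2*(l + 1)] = (l - 3)*(3*l - 1)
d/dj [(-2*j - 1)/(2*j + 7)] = -12/(2*j + 7)^2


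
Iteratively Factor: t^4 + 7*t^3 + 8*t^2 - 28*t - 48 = (t + 2)*(t^3 + 5*t^2 - 2*t - 24) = (t + 2)*(t + 3)*(t^2 + 2*t - 8) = (t - 2)*(t + 2)*(t + 3)*(t + 4)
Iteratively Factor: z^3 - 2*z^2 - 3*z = (z - 3)*(z^2 + z) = (z - 3)*(z + 1)*(z)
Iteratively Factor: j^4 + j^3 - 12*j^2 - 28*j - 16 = (j + 1)*(j^3 - 12*j - 16) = (j + 1)*(j + 2)*(j^2 - 2*j - 8) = (j + 1)*(j + 2)^2*(j - 4)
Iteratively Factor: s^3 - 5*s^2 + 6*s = (s - 3)*(s^2 - 2*s) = (s - 3)*(s - 2)*(s)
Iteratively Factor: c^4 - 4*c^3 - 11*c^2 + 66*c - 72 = (c - 3)*(c^3 - c^2 - 14*c + 24) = (c - 3)*(c + 4)*(c^2 - 5*c + 6) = (c - 3)*(c - 2)*(c + 4)*(c - 3)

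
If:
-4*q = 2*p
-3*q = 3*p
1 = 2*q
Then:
No Solution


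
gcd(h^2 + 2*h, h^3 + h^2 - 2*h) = h^2 + 2*h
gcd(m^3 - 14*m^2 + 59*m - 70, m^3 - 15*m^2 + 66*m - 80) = m^2 - 7*m + 10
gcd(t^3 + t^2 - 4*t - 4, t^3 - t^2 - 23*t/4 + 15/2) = t - 2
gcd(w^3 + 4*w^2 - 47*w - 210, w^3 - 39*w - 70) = w^2 - 2*w - 35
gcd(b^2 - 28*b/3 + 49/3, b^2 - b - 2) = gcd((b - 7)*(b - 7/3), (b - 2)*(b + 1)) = 1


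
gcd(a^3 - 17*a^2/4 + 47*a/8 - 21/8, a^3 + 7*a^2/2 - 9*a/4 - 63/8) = a - 3/2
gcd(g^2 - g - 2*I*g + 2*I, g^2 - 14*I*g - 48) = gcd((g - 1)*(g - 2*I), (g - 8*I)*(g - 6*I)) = 1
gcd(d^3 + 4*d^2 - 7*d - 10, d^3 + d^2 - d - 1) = d + 1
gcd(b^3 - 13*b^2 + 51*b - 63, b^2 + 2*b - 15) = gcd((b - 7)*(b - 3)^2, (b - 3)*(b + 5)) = b - 3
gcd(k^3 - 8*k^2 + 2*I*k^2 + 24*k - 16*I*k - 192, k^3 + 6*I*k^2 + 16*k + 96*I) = k^2 + 2*I*k + 24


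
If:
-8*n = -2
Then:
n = 1/4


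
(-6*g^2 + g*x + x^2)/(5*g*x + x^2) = (-6*g^2 + g*x + x^2)/(x*(5*g + x))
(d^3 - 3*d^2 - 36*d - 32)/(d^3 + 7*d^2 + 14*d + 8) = (d - 8)/(d + 2)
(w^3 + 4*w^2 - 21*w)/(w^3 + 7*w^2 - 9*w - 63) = w/(w + 3)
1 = 1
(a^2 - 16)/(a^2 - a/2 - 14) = 2*(a + 4)/(2*a + 7)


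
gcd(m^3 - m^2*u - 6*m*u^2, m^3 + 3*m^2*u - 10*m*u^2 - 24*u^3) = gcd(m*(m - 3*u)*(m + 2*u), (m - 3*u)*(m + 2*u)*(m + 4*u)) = -m^2 + m*u + 6*u^2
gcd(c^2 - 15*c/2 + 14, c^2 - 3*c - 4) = c - 4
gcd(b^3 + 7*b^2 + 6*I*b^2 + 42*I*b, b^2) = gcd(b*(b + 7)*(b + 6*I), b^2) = b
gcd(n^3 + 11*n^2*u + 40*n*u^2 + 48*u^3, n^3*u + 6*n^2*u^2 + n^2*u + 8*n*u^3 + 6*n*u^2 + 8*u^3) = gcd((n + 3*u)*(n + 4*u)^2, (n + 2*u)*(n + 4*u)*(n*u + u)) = n + 4*u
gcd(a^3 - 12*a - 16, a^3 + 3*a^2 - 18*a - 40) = a^2 - 2*a - 8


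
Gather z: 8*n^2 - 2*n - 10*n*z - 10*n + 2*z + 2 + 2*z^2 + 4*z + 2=8*n^2 - 12*n + 2*z^2 + z*(6 - 10*n) + 4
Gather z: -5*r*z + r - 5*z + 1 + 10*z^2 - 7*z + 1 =r + 10*z^2 + z*(-5*r - 12) + 2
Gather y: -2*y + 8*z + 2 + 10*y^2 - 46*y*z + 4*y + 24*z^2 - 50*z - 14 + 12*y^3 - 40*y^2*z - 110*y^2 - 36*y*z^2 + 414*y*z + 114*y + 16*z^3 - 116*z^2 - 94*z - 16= 12*y^3 + y^2*(-40*z - 100) + y*(-36*z^2 + 368*z + 116) + 16*z^3 - 92*z^2 - 136*z - 28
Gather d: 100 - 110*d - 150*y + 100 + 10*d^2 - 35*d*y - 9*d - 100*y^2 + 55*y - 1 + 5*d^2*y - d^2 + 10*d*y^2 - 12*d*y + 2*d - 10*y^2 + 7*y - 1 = d^2*(5*y + 9) + d*(10*y^2 - 47*y - 117) - 110*y^2 - 88*y + 198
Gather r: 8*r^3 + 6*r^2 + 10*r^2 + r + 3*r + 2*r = 8*r^3 + 16*r^2 + 6*r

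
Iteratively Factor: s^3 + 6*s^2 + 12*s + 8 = (s + 2)*(s^2 + 4*s + 4) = (s + 2)^2*(s + 2)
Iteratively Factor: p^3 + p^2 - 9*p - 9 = (p + 1)*(p^2 - 9) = (p + 1)*(p + 3)*(p - 3)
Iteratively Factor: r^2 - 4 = (r - 2)*(r + 2)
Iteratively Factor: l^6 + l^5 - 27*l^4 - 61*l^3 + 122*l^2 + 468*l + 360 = (l + 3)*(l^5 - 2*l^4 - 21*l^3 + 2*l^2 + 116*l + 120) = (l + 2)*(l + 3)*(l^4 - 4*l^3 - 13*l^2 + 28*l + 60) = (l - 5)*(l + 2)*(l + 3)*(l^3 + l^2 - 8*l - 12) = (l - 5)*(l + 2)^2*(l + 3)*(l^2 - l - 6) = (l - 5)*(l + 2)^3*(l + 3)*(l - 3)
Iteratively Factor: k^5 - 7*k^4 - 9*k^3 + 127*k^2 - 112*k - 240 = (k - 3)*(k^4 - 4*k^3 - 21*k^2 + 64*k + 80) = (k - 3)*(k + 4)*(k^3 - 8*k^2 + 11*k + 20) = (k - 3)*(k + 1)*(k + 4)*(k^2 - 9*k + 20) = (k - 5)*(k - 3)*(k + 1)*(k + 4)*(k - 4)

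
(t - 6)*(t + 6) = t^2 - 36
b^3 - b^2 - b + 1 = (b - 1)^2*(b + 1)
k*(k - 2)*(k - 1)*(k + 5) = k^4 + 2*k^3 - 13*k^2 + 10*k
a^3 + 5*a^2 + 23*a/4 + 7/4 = (a + 1/2)*(a + 1)*(a + 7/2)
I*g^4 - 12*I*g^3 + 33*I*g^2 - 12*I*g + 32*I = (g - 8)*(g - 4)*(g + I)*(I*g + 1)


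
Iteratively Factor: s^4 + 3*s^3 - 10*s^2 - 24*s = (s + 2)*(s^3 + s^2 - 12*s) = (s - 3)*(s + 2)*(s^2 + 4*s) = (s - 3)*(s + 2)*(s + 4)*(s)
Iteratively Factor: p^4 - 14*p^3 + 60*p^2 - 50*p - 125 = (p - 5)*(p^3 - 9*p^2 + 15*p + 25) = (p - 5)^2*(p^2 - 4*p - 5) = (p - 5)^3*(p + 1)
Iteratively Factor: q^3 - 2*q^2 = (q - 2)*(q^2) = q*(q - 2)*(q)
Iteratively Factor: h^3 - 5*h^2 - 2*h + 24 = (h - 4)*(h^2 - h - 6) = (h - 4)*(h + 2)*(h - 3)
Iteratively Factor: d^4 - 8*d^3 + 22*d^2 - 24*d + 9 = (d - 1)*(d^3 - 7*d^2 + 15*d - 9) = (d - 3)*(d - 1)*(d^2 - 4*d + 3) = (d - 3)*(d - 1)^2*(d - 3)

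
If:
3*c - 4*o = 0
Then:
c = 4*o/3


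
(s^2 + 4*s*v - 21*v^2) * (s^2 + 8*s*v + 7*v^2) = s^4 + 12*s^3*v + 18*s^2*v^2 - 140*s*v^3 - 147*v^4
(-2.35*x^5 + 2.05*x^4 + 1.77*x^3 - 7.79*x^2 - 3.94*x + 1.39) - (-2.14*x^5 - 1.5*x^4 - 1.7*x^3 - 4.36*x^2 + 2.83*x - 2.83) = -0.21*x^5 + 3.55*x^4 + 3.47*x^3 - 3.43*x^2 - 6.77*x + 4.22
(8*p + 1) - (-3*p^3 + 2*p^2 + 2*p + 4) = 3*p^3 - 2*p^2 + 6*p - 3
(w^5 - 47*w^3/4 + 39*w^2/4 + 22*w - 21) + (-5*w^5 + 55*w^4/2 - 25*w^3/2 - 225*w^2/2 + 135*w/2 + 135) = -4*w^5 + 55*w^4/2 - 97*w^3/4 - 411*w^2/4 + 179*w/2 + 114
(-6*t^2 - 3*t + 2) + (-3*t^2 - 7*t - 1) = -9*t^2 - 10*t + 1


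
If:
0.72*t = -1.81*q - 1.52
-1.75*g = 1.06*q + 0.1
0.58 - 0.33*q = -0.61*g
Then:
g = -0.53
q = 0.78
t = -4.07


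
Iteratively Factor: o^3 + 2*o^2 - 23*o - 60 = (o + 4)*(o^2 - 2*o - 15) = (o - 5)*(o + 4)*(o + 3)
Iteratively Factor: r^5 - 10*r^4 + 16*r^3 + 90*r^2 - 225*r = (r)*(r^4 - 10*r^3 + 16*r^2 + 90*r - 225) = r*(r - 3)*(r^3 - 7*r^2 - 5*r + 75) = r*(r - 3)*(r + 3)*(r^2 - 10*r + 25) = r*(r - 5)*(r - 3)*(r + 3)*(r - 5)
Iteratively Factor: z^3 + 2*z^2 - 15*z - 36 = (z + 3)*(z^2 - z - 12) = (z - 4)*(z + 3)*(z + 3)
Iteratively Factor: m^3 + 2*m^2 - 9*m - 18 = (m + 3)*(m^2 - m - 6) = (m - 3)*(m + 3)*(m + 2)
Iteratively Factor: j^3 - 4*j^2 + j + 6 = (j - 2)*(j^2 - 2*j - 3) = (j - 2)*(j + 1)*(j - 3)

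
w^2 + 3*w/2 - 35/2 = (w - 7/2)*(w + 5)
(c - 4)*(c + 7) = c^2 + 3*c - 28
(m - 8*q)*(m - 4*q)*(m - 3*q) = m^3 - 15*m^2*q + 68*m*q^2 - 96*q^3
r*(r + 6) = r^2 + 6*r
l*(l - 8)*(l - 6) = l^3 - 14*l^2 + 48*l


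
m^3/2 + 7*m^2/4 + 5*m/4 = m*(m/2 + 1/2)*(m + 5/2)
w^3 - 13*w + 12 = (w - 3)*(w - 1)*(w + 4)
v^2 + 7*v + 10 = (v + 2)*(v + 5)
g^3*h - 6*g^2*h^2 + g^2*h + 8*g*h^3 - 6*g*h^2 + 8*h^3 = (g - 4*h)*(g - 2*h)*(g*h + h)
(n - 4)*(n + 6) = n^2 + 2*n - 24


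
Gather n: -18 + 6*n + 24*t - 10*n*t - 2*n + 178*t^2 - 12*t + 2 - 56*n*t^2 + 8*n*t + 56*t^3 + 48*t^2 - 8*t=n*(-56*t^2 - 2*t + 4) + 56*t^3 + 226*t^2 + 4*t - 16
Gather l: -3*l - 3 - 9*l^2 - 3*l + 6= -9*l^2 - 6*l + 3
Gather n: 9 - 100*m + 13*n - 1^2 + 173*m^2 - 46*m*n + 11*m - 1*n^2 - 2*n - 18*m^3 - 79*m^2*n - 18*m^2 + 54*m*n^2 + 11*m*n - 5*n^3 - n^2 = -18*m^3 + 155*m^2 - 89*m - 5*n^3 + n^2*(54*m - 2) + n*(-79*m^2 - 35*m + 11) + 8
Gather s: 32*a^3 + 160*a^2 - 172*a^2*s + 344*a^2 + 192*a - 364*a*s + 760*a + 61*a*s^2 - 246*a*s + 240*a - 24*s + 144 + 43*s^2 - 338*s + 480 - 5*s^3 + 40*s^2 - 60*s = 32*a^3 + 504*a^2 + 1192*a - 5*s^3 + s^2*(61*a + 83) + s*(-172*a^2 - 610*a - 422) + 624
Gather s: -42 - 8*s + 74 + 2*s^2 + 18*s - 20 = 2*s^2 + 10*s + 12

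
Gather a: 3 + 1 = 4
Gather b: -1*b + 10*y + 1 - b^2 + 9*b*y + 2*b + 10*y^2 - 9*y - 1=-b^2 + b*(9*y + 1) + 10*y^2 + y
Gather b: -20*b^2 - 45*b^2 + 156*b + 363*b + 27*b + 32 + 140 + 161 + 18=-65*b^2 + 546*b + 351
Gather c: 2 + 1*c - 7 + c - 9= 2*c - 14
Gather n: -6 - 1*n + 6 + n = 0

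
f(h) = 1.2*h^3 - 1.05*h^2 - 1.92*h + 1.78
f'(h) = 3.6*h^2 - 2.1*h - 1.92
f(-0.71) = 2.18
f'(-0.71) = 1.39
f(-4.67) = -134.37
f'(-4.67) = 86.40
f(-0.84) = 1.94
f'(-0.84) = 2.38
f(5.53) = 161.99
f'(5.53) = 96.56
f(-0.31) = 2.24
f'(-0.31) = -0.92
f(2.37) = 7.31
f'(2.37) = 13.32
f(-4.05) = -87.38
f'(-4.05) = 65.63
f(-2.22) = -12.26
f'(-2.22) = 20.48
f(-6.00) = -283.70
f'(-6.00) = 140.28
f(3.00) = 18.97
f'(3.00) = 24.18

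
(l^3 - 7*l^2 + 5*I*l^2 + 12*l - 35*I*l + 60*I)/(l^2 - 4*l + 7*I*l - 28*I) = (l^2 + l*(-3 + 5*I) - 15*I)/(l + 7*I)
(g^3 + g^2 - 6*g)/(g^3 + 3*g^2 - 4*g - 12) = g/(g + 2)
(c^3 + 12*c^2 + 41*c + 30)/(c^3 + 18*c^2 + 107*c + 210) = (c + 1)/(c + 7)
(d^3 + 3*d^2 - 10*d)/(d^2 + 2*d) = (d^2 + 3*d - 10)/(d + 2)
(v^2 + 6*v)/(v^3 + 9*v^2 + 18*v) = 1/(v + 3)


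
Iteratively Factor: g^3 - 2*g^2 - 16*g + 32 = (g - 2)*(g^2 - 16) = (g - 4)*(g - 2)*(g + 4)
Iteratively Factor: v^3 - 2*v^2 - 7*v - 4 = (v + 1)*(v^2 - 3*v - 4) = (v - 4)*(v + 1)*(v + 1)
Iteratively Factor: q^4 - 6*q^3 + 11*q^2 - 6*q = (q - 3)*(q^3 - 3*q^2 + 2*q) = (q - 3)*(q - 1)*(q^2 - 2*q) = q*(q - 3)*(q - 1)*(q - 2)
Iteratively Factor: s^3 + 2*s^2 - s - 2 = (s + 1)*(s^2 + s - 2) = (s + 1)*(s + 2)*(s - 1)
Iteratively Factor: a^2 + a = (a)*(a + 1)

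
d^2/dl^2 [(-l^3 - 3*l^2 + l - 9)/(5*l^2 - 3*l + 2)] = 2*(-19*l^3 - 567*l^2 + 363*l + 3)/(125*l^6 - 225*l^5 + 285*l^4 - 207*l^3 + 114*l^2 - 36*l + 8)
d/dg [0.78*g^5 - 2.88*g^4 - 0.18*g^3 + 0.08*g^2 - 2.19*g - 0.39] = 3.9*g^4 - 11.52*g^3 - 0.54*g^2 + 0.16*g - 2.19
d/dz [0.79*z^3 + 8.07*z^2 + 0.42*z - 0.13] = 2.37*z^2 + 16.14*z + 0.42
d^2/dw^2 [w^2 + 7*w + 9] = 2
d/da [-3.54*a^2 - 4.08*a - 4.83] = -7.08*a - 4.08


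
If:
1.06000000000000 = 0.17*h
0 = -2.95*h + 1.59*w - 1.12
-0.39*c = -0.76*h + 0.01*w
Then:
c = 11.84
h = 6.24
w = 12.27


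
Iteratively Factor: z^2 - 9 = (z - 3)*(z + 3)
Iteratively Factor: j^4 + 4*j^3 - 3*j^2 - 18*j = (j)*(j^3 + 4*j^2 - 3*j - 18) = j*(j + 3)*(j^2 + j - 6) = j*(j - 2)*(j + 3)*(j + 3)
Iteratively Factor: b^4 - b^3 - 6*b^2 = (b + 2)*(b^3 - 3*b^2) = b*(b + 2)*(b^2 - 3*b) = b*(b - 3)*(b + 2)*(b)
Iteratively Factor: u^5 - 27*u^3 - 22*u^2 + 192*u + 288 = (u + 3)*(u^4 - 3*u^3 - 18*u^2 + 32*u + 96) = (u - 4)*(u + 3)*(u^3 + u^2 - 14*u - 24) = (u - 4)*(u + 2)*(u + 3)*(u^2 - u - 12) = (u - 4)^2*(u + 2)*(u + 3)*(u + 3)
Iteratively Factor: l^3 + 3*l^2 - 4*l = (l - 1)*(l^2 + 4*l) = (l - 1)*(l + 4)*(l)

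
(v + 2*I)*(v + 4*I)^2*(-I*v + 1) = -I*v^4 + 11*v^3 + 42*I*v^2 - 64*v - 32*I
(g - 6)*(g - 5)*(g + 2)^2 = g^4 - 7*g^3 - 10*g^2 + 76*g + 120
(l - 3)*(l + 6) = l^2 + 3*l - 18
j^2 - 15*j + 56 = (j - 8)*(j - 7)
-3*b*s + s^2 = s*(-3*b + s)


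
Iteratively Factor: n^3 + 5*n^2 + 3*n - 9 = (n - 1)*(n^2 + 6*n + 9) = (n - 1)*(n + 3)*(n + 3)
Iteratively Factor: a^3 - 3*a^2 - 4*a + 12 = (a - 2)*(a^2 - a - 6) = (a - 3)*(a - 2)*(a + 2)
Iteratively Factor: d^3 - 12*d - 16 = (d + 2)*(d^2 - 2*d - 8) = (d + 2)^2*(d - 4)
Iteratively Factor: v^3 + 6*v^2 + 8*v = (v + 2)*(v^2 + 4*v) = v*(v + 2)*(v + 4)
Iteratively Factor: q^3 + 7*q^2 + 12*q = (q + 3)*(q^2 + 4*q) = (q + 3)*(q + 4)*(q)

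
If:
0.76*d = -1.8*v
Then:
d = -2.36842105263158*v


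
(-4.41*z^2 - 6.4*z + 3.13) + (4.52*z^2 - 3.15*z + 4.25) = 0.109999999999999*z^2 - 9.55*z + 7.38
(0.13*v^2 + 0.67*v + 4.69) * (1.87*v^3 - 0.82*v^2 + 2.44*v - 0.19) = 0.2431*v^5 + 1.1463*v^4 + 8.5381*v^3 - 2.2357*v^2 + 11.3163*v - 0.8911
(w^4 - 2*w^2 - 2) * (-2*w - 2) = -2*w^5 - 2*w^4 + 4*w^3 + 4*w^2 + 4*w + 4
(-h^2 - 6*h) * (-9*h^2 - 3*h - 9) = 9*h^4 + 57*h^3 + 27*h^2 + 54*h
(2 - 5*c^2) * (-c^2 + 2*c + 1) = 5*c^4 - 10*c^3 - 7*c^2 + 4*c + 2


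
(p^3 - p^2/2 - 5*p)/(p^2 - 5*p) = (p^2 - p/2 - 5)/(p - 5)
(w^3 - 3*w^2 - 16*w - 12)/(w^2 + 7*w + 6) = (w^2 - 4*w - 12)/(w + 6)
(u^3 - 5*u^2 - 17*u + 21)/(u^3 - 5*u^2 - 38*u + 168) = (u^2 + 2*u - 3)/(u^2 + 2*u - 24)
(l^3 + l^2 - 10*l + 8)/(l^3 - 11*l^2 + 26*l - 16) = (l + 4)/(l - 8)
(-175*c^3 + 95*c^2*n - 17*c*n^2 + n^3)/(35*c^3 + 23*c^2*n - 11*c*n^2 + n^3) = (-5*c + n)/(c + n)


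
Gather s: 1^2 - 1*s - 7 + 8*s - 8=7*s - 14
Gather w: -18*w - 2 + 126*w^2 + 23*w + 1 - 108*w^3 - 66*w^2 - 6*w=-108*w^3 + 60*w^2 - w - 1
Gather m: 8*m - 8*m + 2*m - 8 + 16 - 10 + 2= 2*m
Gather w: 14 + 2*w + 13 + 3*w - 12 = 5*w + 15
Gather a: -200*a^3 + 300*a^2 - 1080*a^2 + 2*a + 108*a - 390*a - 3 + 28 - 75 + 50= -200*a^3 - 780*a^2 - 280*a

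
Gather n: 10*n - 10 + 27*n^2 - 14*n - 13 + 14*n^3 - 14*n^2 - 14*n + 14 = 14*n^3 + 13*n^2 - 18*n - 9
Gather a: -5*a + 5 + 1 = 6 - 5*a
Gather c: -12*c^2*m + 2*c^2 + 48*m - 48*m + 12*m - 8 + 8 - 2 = c^2*(2 - 12*m) + 12*m - 2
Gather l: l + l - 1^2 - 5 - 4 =2*l - 10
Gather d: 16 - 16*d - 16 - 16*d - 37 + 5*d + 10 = -27*d - 27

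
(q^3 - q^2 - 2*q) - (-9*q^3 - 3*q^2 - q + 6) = 10*q^3 + 2*q^2 - q - 6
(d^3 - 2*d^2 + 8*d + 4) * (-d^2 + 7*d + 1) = -d^5 + 9*d^4 - 21*d^3 + 50*d^2 + 36*d + 4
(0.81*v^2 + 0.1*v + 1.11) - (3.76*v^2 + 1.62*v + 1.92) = -2.95*v^2 - 1.52*v - 0.81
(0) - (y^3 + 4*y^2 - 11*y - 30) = -y^3 - 4*y^2 + 11*y + 30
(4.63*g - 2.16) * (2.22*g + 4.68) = 10.2786*g^2 + 16.8732*g - 10.1088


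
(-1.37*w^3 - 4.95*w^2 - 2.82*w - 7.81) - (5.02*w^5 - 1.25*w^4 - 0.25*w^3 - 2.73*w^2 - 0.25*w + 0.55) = -5.02*w^5 + 1.25*w^4 - 1.12*w^3 - 2.22*w^2 - 2.57*w - 8.36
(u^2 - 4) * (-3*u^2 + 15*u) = -3*u^4 + 15*u^3 + 12*u^2 - 60*u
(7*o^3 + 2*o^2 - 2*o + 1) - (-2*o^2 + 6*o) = 7*o^3 + 4*o^2 - 8*o + 1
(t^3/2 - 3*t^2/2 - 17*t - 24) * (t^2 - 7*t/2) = t^5/2 - 13*t^4/4 - 47*t^3/4 + 71*t^2/2 + 84*t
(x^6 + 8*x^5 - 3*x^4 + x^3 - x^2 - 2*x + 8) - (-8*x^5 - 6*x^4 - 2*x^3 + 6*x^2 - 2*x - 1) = x^6 + 16*x^5 + 3*x^4 + 3*x^3 - 7*x^2 + 9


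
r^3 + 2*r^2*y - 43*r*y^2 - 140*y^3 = (r - 7*y)*(r + 4*y)*(r + 5*y)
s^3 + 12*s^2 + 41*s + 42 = (s + 2)*(s + 3)*(s + 7)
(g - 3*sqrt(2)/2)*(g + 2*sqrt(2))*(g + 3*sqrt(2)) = g^3 + 7*sqrt(2)*g^2/2 - 3*g - 18*sqrt(2)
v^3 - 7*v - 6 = (v - 3)*(v + 1)*(v + 2)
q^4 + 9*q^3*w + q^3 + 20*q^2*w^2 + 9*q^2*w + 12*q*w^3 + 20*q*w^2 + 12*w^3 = (q + 1)*(q + w)*(q + 2*w)*(q + 6*w)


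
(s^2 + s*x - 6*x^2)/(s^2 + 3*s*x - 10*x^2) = (s + 3*x)/(s + 5*x)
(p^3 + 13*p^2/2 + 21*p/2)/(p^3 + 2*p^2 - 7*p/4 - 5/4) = 2*p*(2*p^2 + 13*p + 21)/(4*p^3 + 8*p^2 - 7*p - 5)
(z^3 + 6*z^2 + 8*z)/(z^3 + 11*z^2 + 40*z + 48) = z*(z + 2)/(z^2 + 7*z + 12)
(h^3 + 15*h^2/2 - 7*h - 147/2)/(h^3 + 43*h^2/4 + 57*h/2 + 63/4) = 2*(2*h^2 + h - 21)/(4*h^2 + 15*h + 9)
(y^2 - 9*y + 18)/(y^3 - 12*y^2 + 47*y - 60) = (y - 6)/(y^2 - 9*y + 20)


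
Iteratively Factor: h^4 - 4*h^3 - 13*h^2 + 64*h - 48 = (h - 1)*(h^3 - 3*h^2 - 16*h + 48) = (h - 1)*(h + 4)*(h^2 - 7*h + 12) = (h - 3)*(h - 1)*(h + 4)*(h - 4)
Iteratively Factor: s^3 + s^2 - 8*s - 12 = (s + 2)*(s^2 - s - 6) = (s + 2)^2*(s - 3)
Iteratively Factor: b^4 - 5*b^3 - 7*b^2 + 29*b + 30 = (b + 1)*(b^3 - 6*b^2 - b + 30) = (b - 5)*(b + 1)*(b^2 - b - 6) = (b - 5)*(b + 1)*(b + 2)*(b - 3)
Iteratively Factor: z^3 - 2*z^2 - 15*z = (z + 3)*(z^2 - 5*z) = z*(z + 3)*(z - 5)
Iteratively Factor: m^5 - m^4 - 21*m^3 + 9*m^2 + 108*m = (m)*(m^4 - m^3 - 21*m^2 + 9*m + 108) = m*(m + 3)*(m^3 - 4*m^2 - 9*m + 36) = m*(m - 3)*(m + 3)*(m^2 - m - 12) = m*(m - 4)*(m - 3)*(m + 3)*(m + 3)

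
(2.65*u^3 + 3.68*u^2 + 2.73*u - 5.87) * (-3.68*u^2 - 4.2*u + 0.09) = -9.752*u^5 - 24.6724*u^4 - 25.2639*u^3 + 10.4668*u^2 + 24.8997*u - 0.5283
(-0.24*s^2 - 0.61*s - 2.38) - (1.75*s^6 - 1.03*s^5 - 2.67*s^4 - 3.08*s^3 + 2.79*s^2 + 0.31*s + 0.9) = -1.75*s^6 + 1.03*s^5 + 2.67*s^4 + 3.08*s^3 - 3.03*s^2 - 0.92*s - 3.28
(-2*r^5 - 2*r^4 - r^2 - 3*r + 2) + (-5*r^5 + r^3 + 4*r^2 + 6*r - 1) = -7*r^5 - 2*r^4 + r^3 + 3*r^2 + 3*r + 1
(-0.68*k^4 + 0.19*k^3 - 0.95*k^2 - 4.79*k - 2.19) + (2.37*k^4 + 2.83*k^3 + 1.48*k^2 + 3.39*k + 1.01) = 1.69*k^4 + 3.02*k^3 + 0.53*k^2 - 1.4*k - 1.18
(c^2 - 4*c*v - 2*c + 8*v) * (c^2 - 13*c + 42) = c^4 - 4*c^3*v - 15*c^3 + 60*c^2*v + 68*c^2 - 272*c*v - 84*c + 336*v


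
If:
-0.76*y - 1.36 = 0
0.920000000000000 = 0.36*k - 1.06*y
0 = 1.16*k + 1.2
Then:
No Solution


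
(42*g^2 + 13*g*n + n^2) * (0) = 0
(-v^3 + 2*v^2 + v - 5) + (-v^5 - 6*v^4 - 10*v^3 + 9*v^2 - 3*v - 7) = -v^5 - 6*v^4 - 11*v^3 + 11*v^2 - 2*v - 12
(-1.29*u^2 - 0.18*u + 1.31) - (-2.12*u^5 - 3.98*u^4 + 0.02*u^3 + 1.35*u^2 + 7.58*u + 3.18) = 2.12*u^5 + 3.98*u^4 - 0.02*u^3 - 2.64*u^2 - 7.76*u - 1.87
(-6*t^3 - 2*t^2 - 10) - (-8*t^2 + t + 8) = -6*t^3 + 6*t^2 - t - 18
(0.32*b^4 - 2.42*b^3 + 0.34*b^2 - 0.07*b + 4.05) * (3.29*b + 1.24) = 1.0528*b^5 - 7.565*b^4 - 1.8822*b^3 + 0.1913*b^2 + 13.2377*b + 5.022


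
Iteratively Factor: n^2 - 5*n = (n - 5)*(n)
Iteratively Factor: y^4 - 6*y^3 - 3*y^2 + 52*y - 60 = (y + 3)*(y^3 - 9*y^2 + 24*y - 20) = (y - 2)*(y + 3)*(y^2 - 7*y + 10) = (y - 5)*(y - 2)*(y + 3)*(y - 2)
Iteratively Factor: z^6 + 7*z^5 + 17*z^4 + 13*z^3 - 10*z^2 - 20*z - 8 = (z + 1)*(z^5 + 6*z^4 + 11*z^3 + 2*z^2 - 12*z - 8) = (z + 1)*(z + 2)*(z^4 + 4*z^3 + 3*z^2 - 4*z - 4) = (z - 1)*(z + 1)*(z + 2)*(z^3 + 5*z^2 + 8*z + 4) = (z - 1)*(z + 1)*(z + 2)^2*(z^2 + 3*z + 2) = (z - 1)*(z + 1)*(z + 2)^3*(z + 1)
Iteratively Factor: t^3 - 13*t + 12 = (t + 4)*(t^2 - 4*t + 3) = (t - 3)*(t + 4)*(t - 1)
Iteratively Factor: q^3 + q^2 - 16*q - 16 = (q - 4)*(q^2 + 5*q + 4) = (q - 4)*(q + 1)*(q + 4)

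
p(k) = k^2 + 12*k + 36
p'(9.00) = 30.00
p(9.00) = 225.00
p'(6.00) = 24.00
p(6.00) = 144.00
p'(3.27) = 18.54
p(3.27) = 85.93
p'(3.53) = 19.06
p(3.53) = 90.82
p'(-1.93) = 8.14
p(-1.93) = 16.56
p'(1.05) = 14.10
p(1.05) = 49.70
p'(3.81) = 19.62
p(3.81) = 96.24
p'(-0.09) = 11.82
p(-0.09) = 34.93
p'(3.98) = 19.96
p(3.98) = 99.60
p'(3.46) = 18.92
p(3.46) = 89.49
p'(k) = 2*k + 12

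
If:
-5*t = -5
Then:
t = 1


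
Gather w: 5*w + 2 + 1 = 5*w + 3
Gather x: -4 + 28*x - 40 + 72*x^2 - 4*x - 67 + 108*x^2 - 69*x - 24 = 180*x^2 - 45*x - 135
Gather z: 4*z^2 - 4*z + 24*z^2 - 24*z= 28*z^2 - 28*z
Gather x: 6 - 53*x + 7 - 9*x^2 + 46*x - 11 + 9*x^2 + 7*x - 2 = 0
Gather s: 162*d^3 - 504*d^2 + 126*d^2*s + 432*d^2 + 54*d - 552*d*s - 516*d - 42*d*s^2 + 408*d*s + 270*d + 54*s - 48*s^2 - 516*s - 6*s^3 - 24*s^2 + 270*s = 162*d^3 - 72*d^2 - 192*d - 6*s^3 + s^2*(-42*d - 72) + s*(126*d^2 - 144*d - 192)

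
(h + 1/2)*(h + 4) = h^2 + 9*h/2 + 2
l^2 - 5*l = l*(l - 5)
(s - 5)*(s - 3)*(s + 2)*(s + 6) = s^4 - 37*s^2 + 24*s + 180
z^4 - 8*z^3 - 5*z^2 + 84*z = z*(z - 7)*(z - 4)*(z + 3)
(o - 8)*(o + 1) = o^2 - 7*o - 8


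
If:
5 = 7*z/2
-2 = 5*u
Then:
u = -2/5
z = 10/7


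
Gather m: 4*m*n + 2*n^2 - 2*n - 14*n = 4*m*n + 2*n^2 - 16*n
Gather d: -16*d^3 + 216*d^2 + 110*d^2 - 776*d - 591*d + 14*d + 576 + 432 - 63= -16*d^3 + 326*d^2 - 1353*d + 945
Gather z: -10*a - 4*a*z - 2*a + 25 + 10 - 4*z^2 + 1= -4*a*z - 12*a - 4*z^2 + 36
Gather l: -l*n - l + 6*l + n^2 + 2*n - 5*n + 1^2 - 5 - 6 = l*(5 - n) + n^2 - 3*n - 10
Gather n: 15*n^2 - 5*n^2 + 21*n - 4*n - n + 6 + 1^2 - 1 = 10*n^2 + 16*n + 6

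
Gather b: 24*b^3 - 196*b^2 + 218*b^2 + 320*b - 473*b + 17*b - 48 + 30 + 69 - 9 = 24*b^3 + 22*b^2 - 136*b + 42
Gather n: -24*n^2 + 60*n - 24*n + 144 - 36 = -24*n^2 + 36*n + 108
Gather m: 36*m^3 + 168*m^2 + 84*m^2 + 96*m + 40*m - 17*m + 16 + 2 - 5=36*m^3 + 252*m^2 + 119*m + 13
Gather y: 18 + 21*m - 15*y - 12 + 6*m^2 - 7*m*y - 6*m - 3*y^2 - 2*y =6*m^2 + 15*m - 3*y^2 + y*(-7*m - 17) + 6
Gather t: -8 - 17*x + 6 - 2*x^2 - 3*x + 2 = -2*x^2 - 20*x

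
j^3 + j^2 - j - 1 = (j - 1)*(j + 1)^2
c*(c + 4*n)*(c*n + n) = c^3*n + 4*c^2*n^2 + c^2*n + 4*c*n^2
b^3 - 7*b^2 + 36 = (b - 6)*(b - 3)*(b + 2)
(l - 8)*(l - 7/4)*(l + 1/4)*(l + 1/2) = l^4 - 9*l^3 + 109*l^2/16 + 297*l/32 + 7/4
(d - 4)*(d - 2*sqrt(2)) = d^2 - 4*d - 2*sqrt(2)*d + 8*sqrt(2)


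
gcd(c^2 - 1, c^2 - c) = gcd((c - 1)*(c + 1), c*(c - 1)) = c - 1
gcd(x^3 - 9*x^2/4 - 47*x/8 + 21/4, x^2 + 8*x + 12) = x + 2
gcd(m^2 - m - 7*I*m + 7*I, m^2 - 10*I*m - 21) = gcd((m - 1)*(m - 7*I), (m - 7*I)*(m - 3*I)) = m - 7*I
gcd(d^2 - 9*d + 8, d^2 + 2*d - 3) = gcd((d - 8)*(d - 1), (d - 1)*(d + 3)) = d - 1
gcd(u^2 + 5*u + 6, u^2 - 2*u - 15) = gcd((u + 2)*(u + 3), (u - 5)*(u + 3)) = u + 3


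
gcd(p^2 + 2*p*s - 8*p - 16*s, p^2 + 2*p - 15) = 1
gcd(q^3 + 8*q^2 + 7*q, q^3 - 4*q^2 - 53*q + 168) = q + 7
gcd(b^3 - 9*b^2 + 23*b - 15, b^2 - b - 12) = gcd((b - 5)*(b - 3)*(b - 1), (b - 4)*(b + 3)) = 1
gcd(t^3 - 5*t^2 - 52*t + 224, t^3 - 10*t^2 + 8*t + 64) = t^2 - 12*t + 32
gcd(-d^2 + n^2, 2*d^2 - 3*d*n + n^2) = d - n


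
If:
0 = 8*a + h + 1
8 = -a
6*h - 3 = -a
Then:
No Solution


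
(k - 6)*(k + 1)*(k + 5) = k^3 - 31*k - 30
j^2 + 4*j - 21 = (j - 3)*(j + 7)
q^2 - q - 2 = (q - 2)*(q + 1)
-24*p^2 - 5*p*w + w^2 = (-8*p + w)*(3*p + w)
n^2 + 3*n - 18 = (n - 3)*(n + 6)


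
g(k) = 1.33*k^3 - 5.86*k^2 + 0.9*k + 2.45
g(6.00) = 84.17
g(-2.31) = -47.29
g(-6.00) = -501.19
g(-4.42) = -230.86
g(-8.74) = -1340.99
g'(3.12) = 3.17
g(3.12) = -11.39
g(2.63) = -11.52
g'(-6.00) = 214.86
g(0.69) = 0.72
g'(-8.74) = 408.12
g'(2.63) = -2.33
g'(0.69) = -5.29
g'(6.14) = 79.36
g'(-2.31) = 49.26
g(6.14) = 94.92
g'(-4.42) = 130.65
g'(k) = 3.99*k^2 - 11.72*k + 0.9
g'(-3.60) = 94.80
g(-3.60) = -138.79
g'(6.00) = 74.22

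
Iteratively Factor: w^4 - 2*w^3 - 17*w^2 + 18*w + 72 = (w + 2)*(w^3 - 4*w^2 - 9*w + 36) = (w - 4)*(w + 2)*(w^2 - 9) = (w - 4)*(w - 3)*(w + 2)*(w + 3)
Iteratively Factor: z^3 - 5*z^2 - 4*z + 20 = (z - 2)*(z^2 - 3*z - 10) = (z - 2)*(z + 2)*(z - 5)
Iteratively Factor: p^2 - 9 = (p - 3)*(p + 3)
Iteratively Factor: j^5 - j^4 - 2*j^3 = (j)*(j^4 - j^3 - 2*j^2) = j^2*(j^3 - j^2 - 2*j) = j^2*(j + 1)*(j^2 - 2*j) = j^3*(j + 1)*(j - 2)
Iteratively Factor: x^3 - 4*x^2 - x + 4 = (x + 1)*(x^2 - 5*x + 4) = (x - 1)*(x + 1)*(x - 4)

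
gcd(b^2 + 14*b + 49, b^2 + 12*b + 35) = b + 7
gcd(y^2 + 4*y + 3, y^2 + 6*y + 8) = 1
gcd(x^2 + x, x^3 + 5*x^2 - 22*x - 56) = 1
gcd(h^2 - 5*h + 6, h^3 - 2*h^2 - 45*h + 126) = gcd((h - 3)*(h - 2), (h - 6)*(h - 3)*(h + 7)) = h - 3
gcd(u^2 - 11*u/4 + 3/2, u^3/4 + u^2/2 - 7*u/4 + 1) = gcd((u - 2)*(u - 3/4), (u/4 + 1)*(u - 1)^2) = 1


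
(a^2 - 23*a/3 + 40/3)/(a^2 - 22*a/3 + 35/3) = (3*a - 8)/(3*a - 7)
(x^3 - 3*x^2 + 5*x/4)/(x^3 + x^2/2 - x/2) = (x - 5/2)/(x + 1)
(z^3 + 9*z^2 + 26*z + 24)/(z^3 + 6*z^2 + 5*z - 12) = (z + 2)/(z - 1)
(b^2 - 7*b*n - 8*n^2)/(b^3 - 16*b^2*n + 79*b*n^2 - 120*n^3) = (b + n)/(b^2 - 8*b*n + 15*n^2)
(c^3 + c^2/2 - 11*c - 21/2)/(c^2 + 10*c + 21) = (2*c^2 - 5*c - 7)/(2*(c + 7))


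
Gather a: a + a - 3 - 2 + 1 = 2*a - 4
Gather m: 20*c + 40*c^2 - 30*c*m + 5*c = 40*c^2 - 30*c*m + 25*c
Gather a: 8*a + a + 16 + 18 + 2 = 9*a + 36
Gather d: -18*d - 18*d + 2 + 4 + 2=8 - 36*d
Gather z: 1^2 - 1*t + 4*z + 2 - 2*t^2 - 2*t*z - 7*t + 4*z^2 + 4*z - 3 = -2*t^2 - 8*t + 4*z^2 + z*(8 - 2*t)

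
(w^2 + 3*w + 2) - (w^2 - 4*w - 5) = 7*w + 7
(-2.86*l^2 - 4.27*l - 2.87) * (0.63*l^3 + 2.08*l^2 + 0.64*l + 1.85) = -1.8018*l^5 - 8.6389*l^4 - 12.5201*l^3 - 13.9934*l^2 - 9.7363*l - 5.3095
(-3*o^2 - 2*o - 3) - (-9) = -3*o^2 - 2*o + 6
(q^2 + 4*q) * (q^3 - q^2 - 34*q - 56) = q^5 + 3*q^4 - 38*q^3 - 192*q^2 - 224*q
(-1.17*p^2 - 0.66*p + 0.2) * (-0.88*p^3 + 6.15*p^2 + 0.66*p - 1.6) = 1.0296*p^5 - 6.6147*p^4 - 5.0072*p^3 + 2.6664*p^2 + 1.188*p - 0.32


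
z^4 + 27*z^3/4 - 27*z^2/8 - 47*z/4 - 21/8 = (z - 3/2)*(z + 1/4)*(z + 1)*(z + 7)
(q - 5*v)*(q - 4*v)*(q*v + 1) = q^3*v - 9*q^2*v^2 + q^2 + 20*q*v^3 - 9*q*v + 20*v^2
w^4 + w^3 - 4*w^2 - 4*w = w*(w - 2)*(w + 1)*(w + 2)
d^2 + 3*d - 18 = (d - 3)*(d + 6)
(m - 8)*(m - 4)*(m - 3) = m^3 - 15*m^2 + 68*m - 96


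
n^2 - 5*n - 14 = (n - 7)*(n + 2)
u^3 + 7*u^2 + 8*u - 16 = (u - 1)*(u + 4)^2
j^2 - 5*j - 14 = (j - 7)*(j + 2)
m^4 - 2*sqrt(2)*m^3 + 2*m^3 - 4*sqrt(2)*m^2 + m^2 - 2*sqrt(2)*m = m*(m + 1)^2*(m - 2*sqrt(2))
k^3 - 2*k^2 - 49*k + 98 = (k - 7)*(k - 2)*(k + 7)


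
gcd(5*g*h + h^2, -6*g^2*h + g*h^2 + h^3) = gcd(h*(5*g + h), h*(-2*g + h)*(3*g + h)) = h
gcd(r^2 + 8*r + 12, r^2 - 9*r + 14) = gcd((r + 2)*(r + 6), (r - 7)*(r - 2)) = 1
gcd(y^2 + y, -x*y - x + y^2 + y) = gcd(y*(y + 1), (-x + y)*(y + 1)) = y + 1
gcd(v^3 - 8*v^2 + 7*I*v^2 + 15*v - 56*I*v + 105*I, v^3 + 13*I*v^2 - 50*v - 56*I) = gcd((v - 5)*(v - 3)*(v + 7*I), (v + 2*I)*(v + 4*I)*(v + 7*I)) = v + 7*I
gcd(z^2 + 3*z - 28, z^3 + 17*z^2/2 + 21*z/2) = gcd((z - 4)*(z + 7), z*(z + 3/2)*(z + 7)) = z + 7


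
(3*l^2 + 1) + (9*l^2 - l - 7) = 12*l^2 - l - 6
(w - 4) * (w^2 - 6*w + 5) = w^3 - 10*w^2 + 29*w - 20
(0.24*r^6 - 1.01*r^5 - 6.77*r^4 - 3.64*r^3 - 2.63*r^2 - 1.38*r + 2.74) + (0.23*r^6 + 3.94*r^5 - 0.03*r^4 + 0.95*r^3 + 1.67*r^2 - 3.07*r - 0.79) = 0.47*r^6 + 2.93*r^5 - 6.8*r^4 - 2.69*r^3 - 0.96*r^2 - 4.45*r + 1.95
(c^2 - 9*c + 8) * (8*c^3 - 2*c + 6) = 8*c^5 - 72*c^4 + 62*c^3 + 24*c^2 - 70*c + 48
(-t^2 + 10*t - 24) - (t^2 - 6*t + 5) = -2*t^2 + 16*t - 29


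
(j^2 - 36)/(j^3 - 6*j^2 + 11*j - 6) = (j^2 - 36)/(j^3 - 6*j^2 + 11*j - 6)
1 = 1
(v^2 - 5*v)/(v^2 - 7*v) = (v - 5)/(v - 7)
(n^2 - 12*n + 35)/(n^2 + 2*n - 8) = (n^2 - 12*n + 35)/(n^2 + 2*n - 8)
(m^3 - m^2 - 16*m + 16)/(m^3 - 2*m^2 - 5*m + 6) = (m^2 - 16)/(m^2 - m - 6)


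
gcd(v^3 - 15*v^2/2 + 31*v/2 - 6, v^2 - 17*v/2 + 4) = v - 1/2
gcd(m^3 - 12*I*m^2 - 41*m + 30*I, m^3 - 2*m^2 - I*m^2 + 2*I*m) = m - I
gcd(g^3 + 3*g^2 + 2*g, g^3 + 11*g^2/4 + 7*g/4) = g^2 + g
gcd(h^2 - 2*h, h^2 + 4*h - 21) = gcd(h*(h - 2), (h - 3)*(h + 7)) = 1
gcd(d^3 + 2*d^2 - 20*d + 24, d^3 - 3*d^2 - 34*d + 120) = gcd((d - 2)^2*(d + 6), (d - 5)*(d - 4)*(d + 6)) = d + 6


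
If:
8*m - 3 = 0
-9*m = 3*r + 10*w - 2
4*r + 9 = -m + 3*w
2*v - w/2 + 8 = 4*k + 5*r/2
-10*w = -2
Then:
No Solution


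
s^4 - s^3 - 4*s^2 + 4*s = s*(s - 2)*(s - 1)*(s + 2)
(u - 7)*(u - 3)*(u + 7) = u^3 - 3*u^2 - 49*u + 147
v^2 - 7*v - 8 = (v - 8)*(v + 1)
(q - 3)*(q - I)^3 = q^4 - 3*q^3 - 3*I*q^3 - 3*q^2 + 9*I*q^2 + 9*q + I*q - 3*I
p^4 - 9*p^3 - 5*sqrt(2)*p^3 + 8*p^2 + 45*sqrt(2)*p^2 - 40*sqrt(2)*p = p*(p - 8)*(p - 1)*(p - 5*sqrt(2))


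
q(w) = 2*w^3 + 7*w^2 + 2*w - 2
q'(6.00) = 302.00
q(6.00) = 694.00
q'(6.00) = 302.00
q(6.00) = 694.00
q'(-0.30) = -1.66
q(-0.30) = -2.02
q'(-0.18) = -0.33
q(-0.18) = -2.14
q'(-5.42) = 102.38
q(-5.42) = -125.65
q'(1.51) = 36.82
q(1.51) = 23.87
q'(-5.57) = 110.17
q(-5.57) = -141.58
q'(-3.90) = 38.66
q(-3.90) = -21.97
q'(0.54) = 11.31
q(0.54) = 1.44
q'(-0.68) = -4.75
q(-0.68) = -0.75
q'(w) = 6*w^2 + 14*w + 2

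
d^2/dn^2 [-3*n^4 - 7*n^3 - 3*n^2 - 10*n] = -36*n^2 - 42*n - 6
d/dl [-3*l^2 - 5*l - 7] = -6*l - 5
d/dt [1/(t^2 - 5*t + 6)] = (5 - 2*t)/(t^2 - 5*t + 6)^2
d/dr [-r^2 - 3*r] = -2*r - 3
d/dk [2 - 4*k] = -4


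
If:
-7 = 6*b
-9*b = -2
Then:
No Solution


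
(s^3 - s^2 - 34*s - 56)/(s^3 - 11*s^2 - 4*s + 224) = (s + 2)/(s - 8)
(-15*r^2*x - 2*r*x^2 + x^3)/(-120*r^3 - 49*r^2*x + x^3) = x*(-5*r + x)/(-40*r^2 - 3*r*x + x^2)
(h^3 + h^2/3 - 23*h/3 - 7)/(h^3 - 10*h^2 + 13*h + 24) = (h + 7/3)/(h - 8)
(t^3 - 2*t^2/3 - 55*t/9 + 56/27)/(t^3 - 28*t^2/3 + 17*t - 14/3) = (t^2 - t/3 - 56/9)/(t^2 - 9*t + 14)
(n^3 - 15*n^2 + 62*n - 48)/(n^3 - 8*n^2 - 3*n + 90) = (n^2 - 9*n + 8)/(n^2 - 2*n - 15)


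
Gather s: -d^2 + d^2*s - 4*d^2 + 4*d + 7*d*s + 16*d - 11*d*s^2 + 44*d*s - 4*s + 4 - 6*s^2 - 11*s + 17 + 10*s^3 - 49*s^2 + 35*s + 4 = -5*d^2 + 20*d + 10*s^3 + s^2*(-11*d - 55) + s*(d^2 + 51*d + 20) + 25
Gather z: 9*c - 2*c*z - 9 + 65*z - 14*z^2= 9*c - 14*z^2 + z*(65 - 2*c) - 9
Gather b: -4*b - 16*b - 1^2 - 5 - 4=-20*b - 10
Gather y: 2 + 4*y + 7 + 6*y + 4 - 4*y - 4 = 6*y + 9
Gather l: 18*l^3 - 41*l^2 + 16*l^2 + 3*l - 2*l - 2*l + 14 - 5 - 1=18*l^3 - 25*l^2 - l + 8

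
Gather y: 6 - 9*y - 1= 5 - 9*y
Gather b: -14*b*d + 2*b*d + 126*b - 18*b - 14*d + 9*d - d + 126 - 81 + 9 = b*(108 - 12*d) - 6*d + 54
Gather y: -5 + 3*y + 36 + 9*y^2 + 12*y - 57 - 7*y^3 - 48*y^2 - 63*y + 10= -7*y^3 - 39*y^2 - 48*y - 16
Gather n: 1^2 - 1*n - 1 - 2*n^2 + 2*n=-2*n^2 + n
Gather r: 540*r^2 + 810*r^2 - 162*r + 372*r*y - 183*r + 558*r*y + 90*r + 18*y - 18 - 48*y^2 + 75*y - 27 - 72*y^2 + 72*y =1350*r^2 + r*(930*y - 255) - 120*y^2 + 165*y - 45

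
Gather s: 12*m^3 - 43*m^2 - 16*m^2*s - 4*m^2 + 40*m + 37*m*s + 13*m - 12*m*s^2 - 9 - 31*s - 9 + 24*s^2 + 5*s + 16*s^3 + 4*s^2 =12*m^3 - 47*m^2 + 53*m + 16*s^3 + s^2*(28 - 12*m) + s*(-16*m^2 + 37*m - 26) - 18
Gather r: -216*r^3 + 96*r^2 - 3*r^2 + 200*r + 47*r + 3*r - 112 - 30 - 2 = -216*r^3 + 93*r^2 + 250*r - 144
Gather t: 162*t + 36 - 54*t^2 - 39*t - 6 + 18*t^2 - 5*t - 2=-36*t^2 + 118*t + 28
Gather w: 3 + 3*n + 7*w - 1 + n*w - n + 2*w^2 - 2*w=2*n + 2*w^2 + w*(n + 5) + 2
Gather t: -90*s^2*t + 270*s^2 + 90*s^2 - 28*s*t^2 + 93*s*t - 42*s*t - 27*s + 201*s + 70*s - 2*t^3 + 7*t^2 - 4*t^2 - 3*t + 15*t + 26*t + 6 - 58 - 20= 360*s^2 + 244*s - 2*t^3 + t^2*(3 - 28*s) + t*(-90*s^2 + 51*s + 38) - 72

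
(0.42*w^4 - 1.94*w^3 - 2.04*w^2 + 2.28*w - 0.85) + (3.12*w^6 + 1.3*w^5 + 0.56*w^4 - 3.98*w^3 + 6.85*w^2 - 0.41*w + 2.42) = 3.12*w^6 + 1.3*w^5 + 0.98*w^4 - 5.92*w^3 + 4.81*w^2 + 1.87*w + 1.57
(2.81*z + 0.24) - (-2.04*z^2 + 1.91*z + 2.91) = 2.04*z^2 + 0.9*z - 2.67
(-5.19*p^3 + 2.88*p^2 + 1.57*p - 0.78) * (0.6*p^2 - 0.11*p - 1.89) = -3.114*p^5 + 2.2989*p^4 + 10.4343*p^3 - 6.0839*p^2 - 2.8815*p + 1.4742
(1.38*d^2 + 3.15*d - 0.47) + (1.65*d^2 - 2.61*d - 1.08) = 3.03*d^2 + 0.54*d - 1.55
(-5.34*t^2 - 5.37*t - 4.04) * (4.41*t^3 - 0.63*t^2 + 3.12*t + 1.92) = -23.5494*t^5 - 20.3175*t^4 - 31.0941*t^3 - 24.462*t^2 - 22.9152*t - 7.7568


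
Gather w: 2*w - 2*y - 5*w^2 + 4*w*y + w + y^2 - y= -5*w^2 + w*(4*y + 3) + y^2 - 3*y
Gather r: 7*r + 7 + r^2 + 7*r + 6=r^2 + 14*r + 13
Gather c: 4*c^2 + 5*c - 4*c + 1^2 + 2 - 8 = 4*c^2 + c - 5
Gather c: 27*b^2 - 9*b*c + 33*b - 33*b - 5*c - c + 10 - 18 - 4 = 27*b^2 + c*(-9*b - 6) - 12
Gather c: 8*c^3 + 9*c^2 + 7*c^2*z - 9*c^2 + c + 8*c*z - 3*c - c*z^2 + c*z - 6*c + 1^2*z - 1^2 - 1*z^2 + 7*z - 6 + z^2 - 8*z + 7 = 8*c^3 + 7*c^2*z + c*(-z^2 + 9*z - 8)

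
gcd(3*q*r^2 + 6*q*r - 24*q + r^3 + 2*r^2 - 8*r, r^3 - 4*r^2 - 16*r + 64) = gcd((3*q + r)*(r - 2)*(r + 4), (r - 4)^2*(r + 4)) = r + 4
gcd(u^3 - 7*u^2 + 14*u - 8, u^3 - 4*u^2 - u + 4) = u^2 - 5*u + 4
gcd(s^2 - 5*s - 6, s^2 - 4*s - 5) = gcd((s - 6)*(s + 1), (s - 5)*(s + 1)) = s + 1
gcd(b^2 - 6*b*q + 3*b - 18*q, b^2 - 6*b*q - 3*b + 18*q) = -b + 6*q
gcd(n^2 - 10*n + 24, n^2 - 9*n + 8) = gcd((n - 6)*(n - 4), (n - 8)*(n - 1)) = 1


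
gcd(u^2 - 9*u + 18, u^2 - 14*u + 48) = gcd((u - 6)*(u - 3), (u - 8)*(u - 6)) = u - 6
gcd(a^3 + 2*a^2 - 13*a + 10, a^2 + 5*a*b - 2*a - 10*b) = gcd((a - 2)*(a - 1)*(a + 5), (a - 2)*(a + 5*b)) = a - 2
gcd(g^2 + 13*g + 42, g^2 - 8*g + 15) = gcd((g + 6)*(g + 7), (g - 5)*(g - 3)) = 1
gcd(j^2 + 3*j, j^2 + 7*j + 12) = j + 3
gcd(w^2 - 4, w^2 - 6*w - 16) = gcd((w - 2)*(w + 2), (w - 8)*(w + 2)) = w + 2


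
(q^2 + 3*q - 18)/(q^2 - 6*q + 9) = (q + 6)/(q - 3)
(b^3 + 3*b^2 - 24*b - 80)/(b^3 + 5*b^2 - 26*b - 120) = (b + 4)/(b + 6)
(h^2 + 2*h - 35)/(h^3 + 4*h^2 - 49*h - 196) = (h - 5)/(h^2 - 3*h - 28)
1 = 1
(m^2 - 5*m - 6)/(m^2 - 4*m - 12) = (m + 1)/(m + 2)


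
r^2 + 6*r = r*(r + 6)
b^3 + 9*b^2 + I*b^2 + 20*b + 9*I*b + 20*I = (b + 4)*(b + 5)*(b + I)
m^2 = m^2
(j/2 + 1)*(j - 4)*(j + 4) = j^3/2 + j^2 - 8*j - 16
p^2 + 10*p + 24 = (p + 4)*(p + 6)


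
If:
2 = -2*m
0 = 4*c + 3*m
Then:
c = 3/4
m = -1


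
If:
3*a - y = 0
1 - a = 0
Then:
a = 1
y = 3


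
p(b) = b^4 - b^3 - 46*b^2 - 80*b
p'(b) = 4*b^3 - 3*b^2 - 92*b - 80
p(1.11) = -145.33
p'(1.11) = -180.35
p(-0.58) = 31.23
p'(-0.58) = -28.43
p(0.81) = -95.08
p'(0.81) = -154.36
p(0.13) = -11.18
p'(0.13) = -92.00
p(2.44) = -448.15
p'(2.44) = -264.23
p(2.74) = -528.76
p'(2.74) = -272.32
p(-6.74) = 819.38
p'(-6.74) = -820.93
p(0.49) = -50.30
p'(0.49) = -125.33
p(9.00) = 1386.00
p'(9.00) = 1765.00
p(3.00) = -600.00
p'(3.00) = -275.00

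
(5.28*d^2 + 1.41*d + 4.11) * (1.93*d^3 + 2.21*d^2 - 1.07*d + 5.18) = 10.1904*d^5 + 14.3901*d^4 + 5.3988*d^3 + 34.9248*d^2 + 2.9061*d + 21.2898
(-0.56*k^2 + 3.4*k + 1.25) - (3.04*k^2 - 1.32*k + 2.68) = -3.6*k^2 + 4.72*k - 1.43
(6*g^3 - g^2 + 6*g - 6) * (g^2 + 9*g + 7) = 6*g^5 + 53*g^4 + 39*g^3 + 41*g^2 - 12*g - 42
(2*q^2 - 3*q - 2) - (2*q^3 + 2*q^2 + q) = -2*q^3 - 4*q - 2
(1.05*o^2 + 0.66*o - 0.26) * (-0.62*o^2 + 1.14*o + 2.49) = -0.651*o^4 + 0.7878*o^3 + 3.5281*o^2 + 1.347*o - 0.6474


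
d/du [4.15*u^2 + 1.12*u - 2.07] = 8.3*u + 1.12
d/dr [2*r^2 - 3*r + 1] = 4*r - 3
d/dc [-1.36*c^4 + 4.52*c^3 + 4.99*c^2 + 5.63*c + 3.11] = -5.44*c^3 + 13.56*c^2 + 9.98*c + 5.63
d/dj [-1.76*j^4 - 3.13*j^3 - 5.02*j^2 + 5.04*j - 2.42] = -7.04*j^3 - 9.39*j^2 - 10.04*j + 5.04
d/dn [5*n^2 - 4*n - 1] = 10*n - 4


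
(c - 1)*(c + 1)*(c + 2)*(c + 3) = c^4 + 5*c^3 + 5*c^2 - 5*c - 6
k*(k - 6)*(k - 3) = k^3 - 9*k^2 + 18*k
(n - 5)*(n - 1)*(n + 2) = n^3 - 4*n^2 - 7*n + 10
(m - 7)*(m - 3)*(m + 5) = m^3 - 5*m^2 - 29*m + 105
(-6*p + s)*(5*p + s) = -30*p^2 - p*s + s^2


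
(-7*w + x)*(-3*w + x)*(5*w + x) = 105*w^3 - 29*w^2*x - 5*w*x^2 + x^3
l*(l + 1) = l^2 + l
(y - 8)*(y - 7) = y^2 - 15*y + 56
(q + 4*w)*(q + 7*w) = q^2 + 11*q*w + 28*w^2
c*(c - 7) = c^2 - 7*c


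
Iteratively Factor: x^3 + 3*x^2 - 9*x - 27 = (x + 3)*(x^2 - 9) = (x + 3)^2*(x - 3)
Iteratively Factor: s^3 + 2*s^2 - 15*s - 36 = (s + 3)*(s^2 - s - 12) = (s - 4)*(s + 3)*(s + 3)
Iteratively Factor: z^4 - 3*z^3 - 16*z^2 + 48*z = (z + 4)*(z^3 - 7*z^2 + 12*z) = (z - 3)*(z + 4)*(z^2 - 4*z) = z*(z - 3)*(z + 4)*(z - 4)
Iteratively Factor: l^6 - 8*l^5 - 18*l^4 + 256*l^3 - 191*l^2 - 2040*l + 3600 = (l + 4)*(l^5 - 12*l^4 + 30*l^3 + 136*l^2 - 735*l + 900) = (l - 5)*(l + 4)*(l^4 - 7*l^3 - 5*l^2 + 111*l - 180) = (l - 5)^2*(l + 4)*(l^3 - 2*l^2 - 15*l + 36) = (l - 5)^2*(l + 4)^2*(l^2 - 6*l + 9) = (l - 5)^2*(l - 3)*(l + 4)^2*(l - 3)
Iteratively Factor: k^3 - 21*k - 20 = (k + 1)*(k^2 - k - 20) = (k + 1)*(k + 4)*(k - 5)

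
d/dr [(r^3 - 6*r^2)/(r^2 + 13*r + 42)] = r*(r^3 + 26*r^2 + 48*r - 504)/(r^4 + 26*r^3 + 253*r^2 + 1092*r + 1764)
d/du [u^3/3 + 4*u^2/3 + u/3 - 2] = u^2 + 8*u/3 + 1/3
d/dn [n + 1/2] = 1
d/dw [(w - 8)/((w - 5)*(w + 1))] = (-w^2 + 16*w - 37)/(w^4 - 8*w^3 + 6*w^2 + 40*w + 25)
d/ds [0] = 0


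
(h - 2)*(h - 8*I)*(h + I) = h^3 - 2*h^2 - 7*I*h^2 + 8*h + 14*I*h - 16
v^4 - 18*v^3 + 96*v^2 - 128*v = v*(v - 8)^2*(v - 2)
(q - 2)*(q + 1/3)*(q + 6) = q^3 + 13*q^2/3 - 32*q/3 - 4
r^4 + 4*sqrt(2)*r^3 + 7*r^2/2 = r^2*(r + sqrt(2)/2)*(r + 7*sqrt(2)/2)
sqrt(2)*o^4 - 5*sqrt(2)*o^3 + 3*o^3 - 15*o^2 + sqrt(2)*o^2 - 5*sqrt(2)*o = o*(o - 5)*(o + sqrt(2))*(sqrt(2)*o + 1)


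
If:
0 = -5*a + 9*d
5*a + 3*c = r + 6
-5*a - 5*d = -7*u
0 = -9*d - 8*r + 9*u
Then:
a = 9*u/10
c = 2 - 21*u/16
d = u/2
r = 9*u/16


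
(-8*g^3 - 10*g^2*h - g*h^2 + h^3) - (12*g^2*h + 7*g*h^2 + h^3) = -8*g^3 - 22*g^2*h - 8*g*h^2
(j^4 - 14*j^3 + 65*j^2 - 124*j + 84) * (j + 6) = j^5 - 8*j^4 - 19*j^3 + 266*j^2 - 660*j + 504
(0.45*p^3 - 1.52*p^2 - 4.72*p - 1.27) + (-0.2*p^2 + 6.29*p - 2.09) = 0.45*p^3 - 1.72*p^2 + 1.57*p - 3.36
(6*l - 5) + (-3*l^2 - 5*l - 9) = -3*l^2 + l - 14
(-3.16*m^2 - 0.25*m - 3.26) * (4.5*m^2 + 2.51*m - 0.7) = -14.22*m^4 - 9.0566*m^3 - 13.0855*m^2 - 8.0076*m + 2.282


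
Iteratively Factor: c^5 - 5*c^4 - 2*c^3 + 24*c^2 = (c)*(c^4 - 5*c^3 - 2*c^2 + 24*c) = c*(c - 3)*(c^3 - 2*c^2 - 8*c) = c*(c - 4)*(c - 3)*(c^2 + 2*c) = c^2*(c - 4)*(c - 3)*(c + 2)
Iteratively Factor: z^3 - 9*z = (z)*(z^2 - 9) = z*(z - 3)*(z + 3)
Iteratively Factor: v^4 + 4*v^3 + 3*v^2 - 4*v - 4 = (v + 2)*(v^3 + 2*v^2 - v - 2) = (v + 2)^2*(v^2 - 1) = (v - 1)*(v + 2)^2*(v + 1)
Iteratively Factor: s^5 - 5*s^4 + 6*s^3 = (s - 2)*(s^4 - 3*s^3) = s*(s - 2)*(s^3 - 3*s^2) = s*(s - 3)*(s - 2)*(s^2) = s^2*(s - 3)*(s - 2)*(s)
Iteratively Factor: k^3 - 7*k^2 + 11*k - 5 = (k - 1)*(k^2 - 6*k + 5) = (k - 1)^2*(k - 5)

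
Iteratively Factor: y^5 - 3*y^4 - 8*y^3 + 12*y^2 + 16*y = (y)*(y^4 - 3*y^3 - 8*y^2 + 12*y + 16) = y*(y - 2)*(y^3 - y^2 - 10*y - 8) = y*(y - 2)*(y + 1)*(y^2 - 2*y - 8) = y*(y - 2)*(y + 1)*(y + 2)*(y - 4)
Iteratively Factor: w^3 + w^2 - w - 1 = (w - 1)*(w^2 + 2*w + 1) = (w - 1)*(w + 1)*(w + 1)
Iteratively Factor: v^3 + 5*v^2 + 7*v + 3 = (v + 1)*(v^2 + 4*v + 3) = (v + 1)^2*(v + 3)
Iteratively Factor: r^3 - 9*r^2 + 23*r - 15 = (r - 3)*(r^2 - 6*r + 5) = (r - 3)*(r - 1)*(r - 5)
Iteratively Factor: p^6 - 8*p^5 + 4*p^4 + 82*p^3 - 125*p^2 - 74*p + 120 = (p + 1)*(p^5 - 9*p^4 + 13*p^3 + 69*p^2 - 194*p + 120) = (p - 4)*(p + 1)*(p^4 - 5*p^3 - 7*p^2 + 41*p - 30) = (p - 4)*(p - 1)*(p + 1)*(p^3 - 4*p^2 - 11*p + 30) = (p - 5)*(p - 4)*(p - 1)*(p + 1)*(p^2 + p - 6) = (p - 5)*(p - 4)*(p - 1)*(p + 1)*(p + 3)*(p - 2)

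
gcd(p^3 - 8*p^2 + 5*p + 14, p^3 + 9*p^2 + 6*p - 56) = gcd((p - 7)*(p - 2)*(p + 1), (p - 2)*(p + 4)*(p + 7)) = p - 2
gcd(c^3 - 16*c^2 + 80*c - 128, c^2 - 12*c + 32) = c^2 - 12*c + 32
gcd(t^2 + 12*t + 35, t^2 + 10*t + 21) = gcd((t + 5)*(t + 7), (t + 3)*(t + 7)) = t + 7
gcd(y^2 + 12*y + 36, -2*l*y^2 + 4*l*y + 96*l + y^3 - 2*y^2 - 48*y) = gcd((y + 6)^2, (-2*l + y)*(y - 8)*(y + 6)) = y + 6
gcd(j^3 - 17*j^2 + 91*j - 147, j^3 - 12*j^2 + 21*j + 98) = j^2 - 14*j + 49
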